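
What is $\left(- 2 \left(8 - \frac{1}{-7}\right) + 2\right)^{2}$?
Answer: $\frac{10000}{49} \approx 204.08$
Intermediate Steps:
$\left(- 2 \left(8 - \frac{1}{-7}\right) + 2\right)^{2} = \left(- 2 \left(8 - - \frac{1}{7}\right) + 2\right)^{2} = \left(- 2 \left(8 + \frac{1}{7}\right) + 2\right)^{2} = \left(\left(-2\right) \frac{57}{7} + 2\right)^{2} = \left(- \frac{114}{7} + 2\right)^{2} = \left(- \frac{100}{7}\right)^{2} = \frac{10000}{49}$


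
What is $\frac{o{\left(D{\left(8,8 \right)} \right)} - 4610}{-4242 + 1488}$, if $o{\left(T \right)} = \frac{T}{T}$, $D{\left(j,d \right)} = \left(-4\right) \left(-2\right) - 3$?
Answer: $\frac{4609}{2754} \approx 1.6736$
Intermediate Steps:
$D{\left(j,d \right)} = 5$ ($D{\left(j,d \right)} = 8 - 3 = 5$)
$o{\left(T \right)} = 1$
$\frac{o{\left(D{\left(8,8 \right)} \right)} - 4610}{-4242 + 1488} = \frac{1 - 4610}{-4242 + 1488} = - \frac{4609}{-2754} = \left(-4609\right) \left(- \frac{1}{2754}\right) = \frac{4609}{2754}$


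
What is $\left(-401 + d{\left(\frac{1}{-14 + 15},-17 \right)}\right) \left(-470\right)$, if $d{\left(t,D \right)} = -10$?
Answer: $193170$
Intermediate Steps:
$\left(-401 + d{\left(\frac{1}{-14 + 15},-17 \right)}\right) \left(-470\right) = \left(-401 - 10\right) \left(-470\right) = \left(-411\right) \left(-470\right) = 193170$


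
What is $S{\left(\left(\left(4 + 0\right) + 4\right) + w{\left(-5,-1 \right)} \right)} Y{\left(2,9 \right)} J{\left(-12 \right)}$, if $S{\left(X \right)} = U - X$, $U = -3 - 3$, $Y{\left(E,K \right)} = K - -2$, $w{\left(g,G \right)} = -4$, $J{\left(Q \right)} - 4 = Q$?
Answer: $880$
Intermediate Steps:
$J{\left(Q \right)} = 4 + Q$
$Y{\left(E,K \right)} = 2 + K$ ($Y{\left(E,K \right)} = K + 2 = 2 + K$)
$U = -6$
$S{\left(X \right)} = -6 - X$
$S{\left(\left(\left(4 + 0\right) + 4\right) + w{\left(-5,-1 \right)} \right)} Y{\left(2,9 \right)} J{\left(-12 \right)} = \left(-6 - \left(\left(\left(4 + 0\right) + 4\right) - 4\right)\right) \left(2 + 9\right) \left(4 - 12\right) = \left(-6 - \left(\left(4 + 4\right) - 4\right)\right) 11 \left(-8\right) = \left(-6 - \left(8 - 4\right)\right) 11 \left(-8\right) = \left(-6 - 4\right) 11 \left(-8\right) = \left(-10\right) 11 \left(-8\right) = \left(-110\right) \left(-8\right) = 880$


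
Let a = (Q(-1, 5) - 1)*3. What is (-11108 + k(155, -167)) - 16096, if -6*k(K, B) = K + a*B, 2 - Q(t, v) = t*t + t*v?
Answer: -80437/3 ≈ -26812.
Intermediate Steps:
Q(t, v) = 2 - t**2 - t*v (Q(t, v) = 2 - (t*t + t*v) = 2 - (t**2 + t*v) = 2 + (-t**2 - t*v) = 2 - t**2 - t*v)
a = 15 (a = ((2 - 1*(-1)**2 - 1*(-1)*5) - 1)*3 = ((2 - 1*1 + 5) - 1)*3 = ((2 - 1 + 5) - 1)*3 = (6 - 1)*3 = 5*3 = 15)
k(K, B) = -5*B/2 - K/6 (k(K, B) = -(K + 15*B)/6 = -5*B/2 - K/6)
(-11108 + k(155, -167)) - 16096 = (-11108 + (-5/2*(-167) - 1/6*155)) - 16096 = (-11108 + (835/2 - 155/6)) - 16096 = (-11108 + 1175/3) - 16096 = -32149/3 - 16096 = -80437/3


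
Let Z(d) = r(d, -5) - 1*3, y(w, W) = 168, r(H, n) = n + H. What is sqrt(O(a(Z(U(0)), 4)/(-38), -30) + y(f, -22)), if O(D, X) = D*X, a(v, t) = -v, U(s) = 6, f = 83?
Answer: 3*sqrt(6802)/19 ≈ 13.022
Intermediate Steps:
r(H, n) = H + n
Z(d) = -8 + d (Z(d) = (d - 5) - 1*3 = (-5 + d) - 3 = -8 + d)
sqrt(O(a(Z(U(0)), 4)/(-38), -30) + y(f, -22)) = sqrt((-(-8 + 6)/(-38))*(-30) + 168) = sqrt((-1*(-2)*(-1/38))*(-30) + 168) = sqrt((2*(-1/38))*(-30) + 168) = sqrt(-1/19*(-30) + 168) = sqrt(30/19 + 168) = sqrt(3222/19) = 3*sqrt(6802)/19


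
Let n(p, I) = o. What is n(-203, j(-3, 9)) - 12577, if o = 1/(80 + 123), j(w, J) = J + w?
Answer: -2553130/203 ≈ -12577.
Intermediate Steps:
o = 1/203 ≈ 0.0049261
n(p, I) = 1/203
n(-203, j(-3, 9)) - 12577 = 1/203 - 12577 = -2553130/203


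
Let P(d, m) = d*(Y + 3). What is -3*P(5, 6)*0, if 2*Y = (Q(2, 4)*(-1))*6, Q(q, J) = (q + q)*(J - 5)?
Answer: 0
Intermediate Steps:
Q(q, J) = 2*q*(-5 + J) (Q(q, J) = (2*q)*(-5 + J) = 2*q*(-5 + J))
Y = 12 (Y = (((2*2*(-5 + 4))*(-1))*6)/2 = (((2*2*(-1))*(-1))*6)/2 = (-4*(-1)*6)/2 = (4*6)/2 = (½)*24 = 12)
P(d, m) = 15*d (P(d, m) = d*(12 + 3) = d*15 = 15*d)
-3*P(5, 6)*0 = -45*5*0 = -3*75*0 = -225*0 = 0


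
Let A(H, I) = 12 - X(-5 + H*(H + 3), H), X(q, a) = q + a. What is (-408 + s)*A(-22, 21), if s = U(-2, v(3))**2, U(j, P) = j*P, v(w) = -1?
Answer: 153116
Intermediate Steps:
X(q, a) = a + q
U(j, P) = P*j
A(H, I) = 17 - H - H*(3 + H) (A(H, I) = 12 - (H + (-5 + H*(H + 3))) = 12 - (H + (-5 + H*(3 + H))) = 12 - (-5 + H + H*(3 + H)) = 12 + (5 - H - H*(3 + H)) = 17 - H - H*(3 + H))
s = 4 (s = (-1*(-2))**2 = 2**2 = 4)
(-408 + s)*A(-22, 21) = (-408 + 4)*(17 - 1*(-22)**2 - 4*(-22)) = -404*(17 - 1*484 + 88) = -404*(17 - 484 + 88) = -404*(-379) = 153116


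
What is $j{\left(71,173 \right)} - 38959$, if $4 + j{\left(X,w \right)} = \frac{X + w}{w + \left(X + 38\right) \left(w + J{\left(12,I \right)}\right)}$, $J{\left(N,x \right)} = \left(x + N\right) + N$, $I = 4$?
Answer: $- \frac{7052301}{181} \approx -38963.0$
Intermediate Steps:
$J{\left(N,x \right)} = x + 2 N$ ($J{\left(N,x \right)} = \left(N + x\right) + N = x + 2 N$)
$j{\left(X,w \right)} = -4 + \frac{X + w}{w + \left(28 + w\right) \left(38 + X\right)}$ ($j{\left(X,w \right)} = -4 + \frac{X + w}{w + \left(X + 38\right) \left(w + \left(4 + 2 \cdot 12\right)\right)} = -4 + \frac{X + w}{w + \left(38 + X\right) \left(w + \left(4 + 24\right)\right)} = -4 + \frac{X + w}{w + \left(38 + X\right) \left(w + 28\right)} = -4 + \frac{X + w}{w + \left(38 + X\right) \left(28 + w\right)} = -4 + \frac{X + w}{w + \left(28 + w\right) \left(38 + X\right)}$)
$j{\left(71,173 \right)} - 38959 = \frac{-4256 - 26815 - 7881 - 284 \cdot 173}{1064 + 28 \cdot 71 + 39 \cdot 173 + 71 \cdot 173} - 38959 = \frac{-4256 - 26815 - 7881 - 49132}{1064 + 1988 + 6747 + 12283} - 38959 = \frac{1}{22082} \left(-88084\right) - 38959 = - \frac{722}{181} - 38959 = - \frac{7052301}{181}$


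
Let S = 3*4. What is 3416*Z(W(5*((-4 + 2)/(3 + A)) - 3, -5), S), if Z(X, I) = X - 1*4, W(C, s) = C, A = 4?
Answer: -28792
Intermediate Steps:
S = 12
Z(X, I) = -4 + X (Z(X, I) = X - 4 = -4 + X)
3416*Z(W(5*((-4 + 2)/(3 + A)) - 3, -5), S) = 3416*(-4 + (5*((-4 + 2)/(3 + 4)) - 3)) = 3416*(-4 + (5*(-2/7) - 3)) = 3416*(-4 + (-10/7 - 3)) = 3416*(-4 - 31/7) = 3416*(-59/7) = -28792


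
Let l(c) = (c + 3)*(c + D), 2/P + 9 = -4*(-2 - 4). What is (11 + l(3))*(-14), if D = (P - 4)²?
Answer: -124642/75 ≈ -1661.9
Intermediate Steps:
P = 2/15 (P = 2/(-9 - 4*(-2 - 4)) = 2/(-9 - 4*(-6)) = 2/(-9 + 24) = 2/15 ≈ 0.13333)
D = 3364/225 (D = (2/15 - 4)² = (-58/15)² = 3364/225 ≈ 14.951)
l(c) = (3 + c)*(3364/225 + c) (l(c) = (c + 3)*(c + 3364/225) = (3 + c)*(3364/225 + c))
(11 + l(3))*(-14) = (11 + (3364/75 + 3² + (4039/225)*3))*(-14) = (11 + (3364/75 + 9 + 4039/75))*(-14) = (11 + 8078/75)*(-14) = (8903/75)*(-14) = -124642/75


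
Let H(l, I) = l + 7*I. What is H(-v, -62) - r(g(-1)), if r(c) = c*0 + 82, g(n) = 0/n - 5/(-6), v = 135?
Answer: -651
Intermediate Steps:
g(n) = 5/6 (g(n) = 0 - 5*(-1/6) = 0 + 5/6 = 5/6)
r(c) = 82 (r(c) = 0 + 82 = 82)
H(-v, -62) - r(g(-1)) = (-1*135 + 7*(-62)) - 1*82 = (-135 - 434) - 82 = -569 - 82 = -651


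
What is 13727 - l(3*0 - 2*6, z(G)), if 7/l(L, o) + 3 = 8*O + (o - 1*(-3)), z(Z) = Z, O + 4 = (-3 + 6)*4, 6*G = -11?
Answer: 5120129/373 ≈ 13727.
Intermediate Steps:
G = -11/6 (G = (⅙)*(-11) = -11/6 ≈ -1.8333)
O = 8 (O = -4 + (-3 + 6)*4 = -4 + 3*4 = -4 + 12 = 8)
l(L, o) = 7/(64 + o) (l(L, o) = 7/(-3 + (8*8 + (o - 1*(-3)))) = 7/(-3 + (64 + (o + 3))) = 7/(-3 + (64 + (3 + o))) = 7/(-3 + (67 + o)) = 7/(64 + o))
13727 - l(3*0 - 2*6, z(G)) = 13727 - 7/(64 - 11/6) = 13727 - 7/373/6 = 13727 - 7*6/373 = 13727 - 1*42/373 = 13727 - 42/373 = 5120129/373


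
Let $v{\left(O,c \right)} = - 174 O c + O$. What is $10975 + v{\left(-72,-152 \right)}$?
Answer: $-1893353$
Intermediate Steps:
$v{\left(O,c \right)} = O - 174 O c$ ($v{\left(O,c \right)} = - 174 O c + O = O - 174 O c$)
$10975 + v{\left(-72,-152 \right)} = 10975 - 72 \left(1 - -26448\right) = 10975 - 72 \left(1 + 26448\right) = 10975 - 1904328 = -1893353$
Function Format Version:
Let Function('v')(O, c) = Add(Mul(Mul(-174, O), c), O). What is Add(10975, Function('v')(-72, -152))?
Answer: -1893353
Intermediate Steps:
Function('v')(O, c) = Add(O, Mul(-174, O, c)) (Function('v')(O, c) = Add(Mul(-174, O, c), O) = Add(O, Mul(-174, O, c)))
Add(10975, Function('v')(-72, -152)) = Add(10975, Mul(-72, Add(1, Mul(-174, -152)))) = Add(10975, Mul(-72, Add(1, 26448))) = Add(10975, Mul(-72, 26449)) = Add(10975, -1904328) = -1893353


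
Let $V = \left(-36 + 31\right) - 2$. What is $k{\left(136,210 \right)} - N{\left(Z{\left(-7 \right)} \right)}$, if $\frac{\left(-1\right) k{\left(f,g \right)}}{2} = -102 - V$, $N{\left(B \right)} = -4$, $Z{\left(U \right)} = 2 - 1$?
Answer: $194$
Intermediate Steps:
$Z{\left(U \right)} = 1$
$V = -7$ ($V = -5 - 2 = -7$)
$k{\left(f,g \right)} = 190$ ($k{\left(f,g \right)} = - 2 \left(-102 - -7\right) = - 2 \left(-102 + 7\right) = \left(-2\right) \left(-95\right) = 190$)
$k{\left(136,210 \right)} - N{\left(Z{\left(-7 \right)} \right)} = 190 - -4 = 190 + 4 = 194$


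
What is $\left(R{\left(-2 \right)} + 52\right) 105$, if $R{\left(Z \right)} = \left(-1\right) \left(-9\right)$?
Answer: $6405$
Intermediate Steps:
$R{\left(Z \right)} = 9$
$\left(R{\left(-2 \right)} + 52\right) 105 = \left(9 + 52\right) 105 = 61 \cdot 105 = 6405$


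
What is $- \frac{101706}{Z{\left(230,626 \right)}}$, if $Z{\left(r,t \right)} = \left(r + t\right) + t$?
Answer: $- \frac{16951}{247} \approx -68.628$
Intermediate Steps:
$Z{\left(r,t \right)} = r + 2 t$
$- \frac{101706}{Z{\left(230,626 \right)}} = - \frac{101706}{230 + 2 \cdot 626} = - \frac{101706}{230 + 1252} = - \frac{101706}{1482} = \left(-101706\right) \frac{1}{1482} = - \frac{16951}{247}$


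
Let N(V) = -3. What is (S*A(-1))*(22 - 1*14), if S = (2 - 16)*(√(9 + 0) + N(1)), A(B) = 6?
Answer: 0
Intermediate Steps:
S = 0 (S = (2 - 16)*(√(9 + 0) - 3) = -14*(√9 - 3) = -14*(3 - 3) = -14*0 = 0)
(S*A(-1))*(22 - 1*14) = (0*6)*(22 - 1*14) = 0*(22 - 14) = 0*8 = 0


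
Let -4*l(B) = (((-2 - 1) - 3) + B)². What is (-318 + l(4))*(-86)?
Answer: 27434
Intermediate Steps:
l(B) = -(-6 + B)²/4 (l(B) = -(((-2 - 1) - 3) + B)²/4 = -((-3 - 3) + B)²/4 = -(-6 + B)²/4)
(-318 + l(4))*(-86) = (-318 - (-6 + 4)²/4)*(-86) = (-318 - ¼*(-2)²)*(-86) = (-318 - ¼*4)*(-86) = (-318 - 1)*(-86) = -319*(-86) = 27434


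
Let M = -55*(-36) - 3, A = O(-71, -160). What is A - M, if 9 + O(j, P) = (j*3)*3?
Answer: -2625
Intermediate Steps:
O(j, P) = -9 + 9*j (O(j, P) = -9 + (j*3)*3 = -9 + (3*j)*3 = -9 + 9*j)
A = -648 (A = -9 + 9*(-71) = -9 - 639 = -648)
M = 1977 (M = 1980 - 3 = 1977)
A - M = -648 - 1*1977 = -648 - 1977 = -2625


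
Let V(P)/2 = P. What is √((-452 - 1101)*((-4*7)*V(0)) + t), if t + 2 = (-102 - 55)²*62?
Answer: 6*√42451 ≈ 1236.2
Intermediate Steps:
V(P) = 2*P
t = 1528236 (t = -2 + (-102 - 55)²*62 = -2 + (-157)²*62 = -2 + 24649*62 = -2 + 1528238 = 1528236)
√((-452 - 1101)*((-4*7)*V(0)) + t) = √((-452 - 1101)*((-4*7)*(2*0)) + 1528236) = √(-(-43484)*0 + 1528236) = √(-1553*0 + 1528236) = √(0 + 1528236) = √1528236 = 6*√42451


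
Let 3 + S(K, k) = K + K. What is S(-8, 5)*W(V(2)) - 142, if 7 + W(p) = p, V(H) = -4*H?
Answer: 143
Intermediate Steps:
S(K, k) = -3 + 2*K (S(K, k) = -3 + (K + K) = -3 + 2*K)
W(p) = -7 + p
S(-8, 5)*W(V(2)) - 142 = (-3 + 2*(-8))*(-7 - 4*2) - 142 = (-3 - 16)*(-7 - 8) - 142 = -19*(-15) - 142 = 285 - 142 = 143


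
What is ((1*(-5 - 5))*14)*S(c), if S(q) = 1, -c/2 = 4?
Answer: -140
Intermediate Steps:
c = -8 (c = -2*4 = -8)
((1*(-5 - 5))*14)*S(c) = ((1*(-5 - 5))*14)*1 = ((1*(-10))*14)*1 = -10*14*1 = -140*1 = -140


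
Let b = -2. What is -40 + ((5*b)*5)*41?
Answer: -2090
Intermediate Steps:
-40 + ((5*b)*5)*41 = -40 + ((5*(-2))*5)*41 = -40 - 10*5*41 = -40 - 50*41 = -40 - 2050 = -2090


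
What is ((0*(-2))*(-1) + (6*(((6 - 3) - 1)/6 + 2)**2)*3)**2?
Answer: 9604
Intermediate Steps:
((0*(-2))*(-1) + (6*(((6 - 3) - 1)/6 + 2)**2)*3)**2 = (0*(-1) + (6*((3 - 1)*(1/6) + 2)**2)*3)**2 = (0 + (6*(2*(1/6) + 2)**2)*3)**2 = (0 + (6*(1/3 + 2)**2)*3)**2 = (0 + (6*(7/3)**2)*3)**2 = (0 + (6*(49/9))*3)**2 = (0 + (98/3)*3)**2 = (0 + 98)**2 = 98**2 = 9604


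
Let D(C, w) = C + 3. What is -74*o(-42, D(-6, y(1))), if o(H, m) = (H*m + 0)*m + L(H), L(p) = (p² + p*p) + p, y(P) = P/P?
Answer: -229992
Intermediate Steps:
y(P) = 1
D(C, w) = 3 + C
L(p) = p + 2*p² (L(p) = (p² + p²) + p = 2*p² + p = p + 2*p²)
o(H, m) = H*m² + H*(1 + 2*H) (o(H, m) = (H*m + 0)*m + H*(1 + 2*H) = (H*m)*m + H*(1 + 2*H) = H*m² + H*(1 + 2*H))
-74*o(-42, D(-6, y(1))) = -(-3108)*(1 + (3 - 6)² + 2*(-42)) = -(-3108)*(1 + (-3)² - 84) = -(-3108)*(1 + 9 - 84) = -(-3108)*(-74) = -74*3108 = -229992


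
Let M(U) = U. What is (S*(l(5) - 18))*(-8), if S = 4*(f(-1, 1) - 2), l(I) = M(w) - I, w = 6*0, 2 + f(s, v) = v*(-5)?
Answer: -6624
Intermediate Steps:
f(s, v) = -2 - 5*v (f(s, v) = -2 + v*(-5) = -2 - 5*v)
w = 0
l(I) = -I (l(I) = 0 - I = -I)
S = -36 (S = 4*((-2 - 5*1) - 2) = 4*((-2 - 5) - 2) = 4*(-7 - 2) = 4*(-9) = -36)
(S*(l(5) - 18))*(-8) = -36*(-1*5 - 18)*(-8) = -36*(-5 - 18)*(-8) = -36*(-23)*(-8) = 828*(-8) = -6624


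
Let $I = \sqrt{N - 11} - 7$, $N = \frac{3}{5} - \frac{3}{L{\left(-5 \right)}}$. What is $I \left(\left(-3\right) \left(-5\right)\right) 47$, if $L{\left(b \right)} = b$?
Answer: $-4935 + 987 i \sqrt{5} \approx -4935.0 + 2207.0 i$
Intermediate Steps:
$N = \frac{6}{5}$ ($N = \frac{3}{5} - \frac{3}{-5} = 3 \cdot \frac{1}{5} - - \frac{3}{5} = \frac{3}{5} + \frac{3}{5} = \frac{6}{5} \approx 1.2$)
$I = -7 + \frac{7 i \sqrt{5}}{5}$ ($I = \sqrt{\frac{6}{5} - 11} - 7 = \sqrt{- \frac{49}{5}} - 7 = \frac{7 i \sqrt{5}}{5} - 7 = -7 + \frac{7 i \sqrt{5}}{5} \approx -7.0 + 3.1305 i$)
$I \left(\left(-3\right) \left(-5\right)\right) 47 = \left(-7 + \frac{7 i \sqrt{5}}{5}\right) \left(\left(-3\right) \left(-5\right)\right) 47 = \left(-7 + \frac{7 i \sqrt{5}}{5}\right) 15 \cdot 47 = \left(-105 + 21 i \sqrt{5}\right) 47 = -4935 + 987 i \sqrt{5}$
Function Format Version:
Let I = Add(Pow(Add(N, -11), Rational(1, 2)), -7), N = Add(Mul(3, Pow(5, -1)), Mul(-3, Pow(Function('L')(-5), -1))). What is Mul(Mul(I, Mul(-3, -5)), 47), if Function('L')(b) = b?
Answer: Add(-4935, Mul(987, I, Pow(5, Rational(1, 2)))) ≈ Add(-4935.0, Mul(2207.0, I))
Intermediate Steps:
N = Rational(6, 5) (N = Add(Mul(3, Pow(5, -1)), Mul(-3, Pow(-5, -1))) = Add(Mul(3, Rational(1, 5)), Mul(-3, Rational(-1, 5))) = Add(Rational(3, 5), Rational(3, 5)) = Rational(6, 5) ≈ 1.2000)
I = Add(-7, Mul(Rational(7, 5), I, Pow(5, Rational(1, 2)))) (I = Add(Pow(Add(Rational(6, 5), -11), Rational(1, 2)), -7) = Add(Pow(Rational(-49, 5), Rational(1, 2)), -7) = Add(Mul(Rational(7, 5), I, Pow(5, Rational(1, 2))), -7) = Add(-7, Mul(Rational(7, 5), I, Pow(5, Rational(1, 2)))) ≈ Add(-7.0000, Mul(3.1305, I)))
Mul(Mul(I, Mul(-3, -5)), 47) = Mul(Mul(Add(-7, Mul(Rational(7, 5), I, Pow(5, Rational(1, 2)))), Mul(-3, -5)), 47) = Mul(Mul(Add(-7, Mul(Rational(7, 5), I, Pow(5, Rational(1, 2)))), 15), 47) = Mul(Add(-105, Mul(21, I, Pow(5, Rational(1, 2)))), 47) = Add(-4935, Mul(987, I, Pow(5, Rational(1, 2))))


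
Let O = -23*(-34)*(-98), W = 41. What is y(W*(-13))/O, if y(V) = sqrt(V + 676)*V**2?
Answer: -284089*sqrt(143)/76636 ≈ -44.329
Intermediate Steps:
y(V) = V**2*sqrt(676 + V) (y(V) = sqrt(676 + V)*V**2 = V**2*sqrt(676 + V))
O = -76636 (O = 782*(-98) = -76636)
y(W*(-13))/O = ((41*(-13))**2*sqrt(676 + 41*(-13)))/(-76636) = ((-533)**2*sqrt(676 - 533))*(-1/76636) = (284089*sqrt(143))*(-1/76636) = -284089*sqrt(143)/76636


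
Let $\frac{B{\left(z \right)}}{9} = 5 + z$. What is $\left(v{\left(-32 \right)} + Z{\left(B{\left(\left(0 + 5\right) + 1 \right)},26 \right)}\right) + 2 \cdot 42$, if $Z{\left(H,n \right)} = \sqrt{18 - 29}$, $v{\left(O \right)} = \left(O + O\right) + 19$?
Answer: $39 + i \sqrt{11} \approx 39.0 + 3.3166 i$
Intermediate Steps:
$v{\left(O \right)} = 19 + 2 O$ ($v{\left(O \right)} = 2 O + 19 = 19 + 2 O$)
$B{\left(z \right)} = 45 + 9 z$ ($B{\left(z \right)} = 9 \left(5 + z\right) = 45 + 9 z$)
$Z{\left(H,n \right)} = i \sqrt{11}$ ($Z{\left(H,n \right)} = \sqrt{-11} = i \sqrt{11}$)
$\left(v{\left(-32 \right)} + Z{\left(B{\left(\left(0 + 5\right) + 1 \right)},26 \right)}\right) + 2 \cdot 42 = \left(\left(19 + 2 \left(-32\right)\right) + i \sqrt{11}\right) + 2 \cdot 42 = \left(\left(19 - 64\right) + i \sqrt{11}\right) + 84 = \left(-45 + i \sqrt{11}\right) + 84 = 39 + i \sqrt{11}$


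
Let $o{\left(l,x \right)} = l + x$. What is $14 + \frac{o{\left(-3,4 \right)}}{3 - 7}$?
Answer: $\frac{55}{4} \approx 13.75$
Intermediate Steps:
$14 + \frac{o{\left(-3,4 \right)}}{3 - 7} = 14 + \frac{-3 + 4}{3 - 7} = 14 + 1 \frac{1}{-4} = 14 + 1 \left(- \frac{1}{4}\right) = 14 - \frac{1}{4} = \frac{55}{4}$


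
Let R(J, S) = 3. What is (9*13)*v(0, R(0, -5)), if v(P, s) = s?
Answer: 351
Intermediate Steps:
(9*13)*v(0, R(0, -5)) = (9*13)*3 = 117*3 = 351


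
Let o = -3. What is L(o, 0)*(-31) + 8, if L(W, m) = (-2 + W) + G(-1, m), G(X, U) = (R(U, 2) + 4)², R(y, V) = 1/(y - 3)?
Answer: -2284/9 ≈ -253.78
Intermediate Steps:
R(y, V) = 1/(-3 + y)
G(X, U) = (4 + 1/(-3 + U))² (G(X, U) = (1/(-3 + U) + 4)² = (4 + 1/(-3 + U))²)
L(W, m) = -2 + W + (-11 + 4*m)²/(-3 + m)² (L(W, m) = (-2 + W) + (-11 + 4*m)²/(-3 + m)² = -2 + W + (-11 + 4*m)²/(-3 + m)²)
L(o, 0)*(-31) + 8 = (-2 - 3 + (-11 + 4*0)²/(-3 + 0)²)*(-31) + 8 = (-2 - 3 + (-11 + 0)²/(-3)²)*(-31) + 8 = (-2 - 3 + (-11)²*(⅑))*(-31) + 8 = (-2 - 3 + 121*(⅑))*(-31) + 8 = (-2 - 3 + 121/9)*(-31) + 8 = (76/9)*(-31) + 8 = -2356/9 + 8 = -2284/9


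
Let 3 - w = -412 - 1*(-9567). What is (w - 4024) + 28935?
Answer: 15759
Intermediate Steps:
w = -9152 (w = 3 - (-412 - 1*(-9567)) = 3 - (-412 + 9567) = 3 - 1*9155 = 3 - 9155 = -9152)
(w - 4024) + 28935 = (-9152 - 4024) + 28935 = -13176 + 28935 = 15759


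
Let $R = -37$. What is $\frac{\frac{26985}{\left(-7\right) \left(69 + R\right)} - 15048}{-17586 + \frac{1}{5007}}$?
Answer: $\frac{2430352737}{2817699232} \approx 0.86253$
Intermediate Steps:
$\frac{\frac{26985}{\left(-7\right) \left(69 + R\right)} - 15048}{-17586 + \frac{1}{5007}} = \frac{\frac{26985}{\left(-7\right) \left(69 - 37\right)} - 15048}{-17586 + \frac{1}{5007}} = \frac{\frac{26985}{\left(-7\right) 32} - 15048}{-17586 + \frac{1}{5007}} = \frac{\frac{26985}{-224} - 15048}{- \frac{88053101}{5007}} = \left(26985 \left(- \frac{1}{224}\right) - 15048\right) \left(- \frac{5007}{88053101}\right) = \left(- \frac{3855}{32} - 15048\right) \left(- \frac{5007}{88053101}\right) = \left(- \frac{485391}{32}\right) \left(- \frac{5007}{88053101}\right) = \frac{2430352737}{2817699232}$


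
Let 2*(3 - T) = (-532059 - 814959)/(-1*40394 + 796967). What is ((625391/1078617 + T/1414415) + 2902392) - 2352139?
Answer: 211707661349996904243272/384745632046094505 ≈ 5.5025e+5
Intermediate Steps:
T = 981076/252191 (T = 3 - (-532059 - 814959)/(2*(-1*40394 + 796967)) = 3 - (-673509)/(-40394 + 796967) = 3 - (-673509)/756573 = 3 - ½*(-449006/252191) = 3 + 224503/252191 = 981076/252191 ≈ 3.8902)
((625391/1078617 + T/1414415) + 2902392) - 2352139 = ((625391/1078617 + (981076/252191)/1414415) + 2902392) - 2352139 = ((625391*(1/1078617) + (981076/252191)*(1/1414415)) + 2902392) - 2352139 = ((625391/1078617 + 981076/356702733265) + 2902392) - 2352139 = (223079737264583507/384745632046094505 + 2902392) - 2352139 = 1116682867565265587139467/384745632046094505 - 2352139 = 211707661349996904243272/384745632046094505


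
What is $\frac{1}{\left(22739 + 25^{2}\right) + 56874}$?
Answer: $\frac{1}{80238} \approx 1.2463 \cdot 10^{-5}$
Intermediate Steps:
$\frac{1}{\left(22739 + 25^{2}\right) + 56874} = \frac{1}{\left(22739 + 625\right) + 56874} = \frac{1}{23364 + 56874} = \frac{1}{80238}$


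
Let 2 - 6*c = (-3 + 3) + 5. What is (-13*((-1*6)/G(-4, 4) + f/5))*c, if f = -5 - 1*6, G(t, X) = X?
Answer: -481/20 ≈ -24.050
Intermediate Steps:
c = -1/2 (c = 1/3 - ((-3 + 3) + 5)/6 = 1/3 - (0 + 5)/6 = 1/3 - 1/6*5 = 1/3 - 5/6 = -1/2 ≈ -0.50000)
f = -11 (f = -5 - 6 = -11)
(-13*((-1*6)/G(-4, 4) + f/5))*c = -13*(-1*6/4 - 11/5)*(-1/2) = -13*(-6*1/4 - 11*1/5)*(-1/2) = -13*(-3/2 - 11/5)*(-1/2) = -13*(-37/10)*(-1/2) = (481/10)*(-1/2) = -481/20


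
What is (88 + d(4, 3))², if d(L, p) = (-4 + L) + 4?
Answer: 8464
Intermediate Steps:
d(L, p) = L
(88 + d(4, 3))² = (88 + 4)² = 92² = 8464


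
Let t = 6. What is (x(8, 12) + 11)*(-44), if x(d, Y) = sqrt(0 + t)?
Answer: -484 - 44*sqrt(6) ≈ -591.78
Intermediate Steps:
x(d, Y) = sqrt(6) (x(d, Y) = sqrt(0 + 6) = sqrt(6))
(x(8, 12) + 11)*(-44) = (sqrt(6) + 11)*(-44) = (11 + sqrt(6))*(-44) = -484 - 44*sqrt(6)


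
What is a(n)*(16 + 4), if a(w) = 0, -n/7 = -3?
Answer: 0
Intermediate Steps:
n = 21 (n = -7*(-3) = 21)
a(n)*(16 + 4) = 0*(16 + 4) = 0*20 = 0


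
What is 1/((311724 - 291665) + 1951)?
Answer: 1/22010 ≈ 4.5434e-5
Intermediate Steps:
1/((311724 - 291665) + 1951) = 1/(20059 + 1951) = 1/22010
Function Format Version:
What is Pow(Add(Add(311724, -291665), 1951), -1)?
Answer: Rational(1, 22010) ≈ 4.5434e-5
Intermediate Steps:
Pow(Add(Add(311724, -291665), 1951), -1) = Pow(Add(20059, 1951), -1) = Pow(22010, -1) = Rational(1, 22010)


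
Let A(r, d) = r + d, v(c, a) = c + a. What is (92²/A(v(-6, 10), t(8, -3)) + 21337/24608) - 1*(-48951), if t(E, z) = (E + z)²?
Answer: 35141900917/713632 ≈ 49244.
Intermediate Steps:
v(c, a) = a + c
A(r, d) = d + r
(92²/A(v(-6, 10), t(8, -3)) + 21337/24608) - 1*(-48951) = (92²/((8 - 3)² + (10 - 6)) + 21337/24608) - 1*(-48951) = (8464/(5² + 4) + 21337*(1/24608)) + 48951 = (8464/(25 + 4) + 21337/24608) + 48951 = (8464/29 + 21337/24608) + 48951 = 208900885/713632 + 48951 = 35141900917/713632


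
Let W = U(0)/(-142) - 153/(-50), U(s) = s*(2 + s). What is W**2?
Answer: 23409/2500 ≈ 9.3636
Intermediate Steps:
W = 153/50 (W = (0*(2 + 0))/(-142) - 153/(-50) = (0*2)*(-1/142) - 153*(-1/50) = 0*(-1/142) + 153/50 = 0 + 153/50 = 153/50 ≈ 3.0600)
W**2 = (153/50)**2 = 23409/2500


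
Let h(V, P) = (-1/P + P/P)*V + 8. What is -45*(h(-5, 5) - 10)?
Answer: 270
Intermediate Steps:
h(V, P) = 8 + V*(1 - 1/P) (h(V, P) = (-1/P + 1)*V + 8 = (1 - 1/P)*V + 8 = V*(1 - 1/P) + 8 = 8 + V*(1 - 1/P))
-45*(h(-5, 5) - 10) = -45*((8 - 5 - 1*(-5)/5) - 10) = -45*((8 - 5 - 1*(-5)*1/5) - 10) = -45*((8 - 5 + 1) - 10) = -45*(4 - 10) = -45*(-6) = 270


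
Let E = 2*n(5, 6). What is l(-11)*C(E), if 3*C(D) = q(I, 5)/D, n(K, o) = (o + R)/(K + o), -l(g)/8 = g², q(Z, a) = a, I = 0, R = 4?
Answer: -2662/3 ≈ -887.33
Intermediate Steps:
l(g) = -8*g²
n(K, o) = (4 + o)/(K + o) (n(K, o) = (o + 4)/(K + o) = (4 + o)/(K + o))
E = 20/11 (E = 2*((4 + 6)/(5 + 6)) = 2*(10/11) = 20/11 ≈ 1.8182)
C(D) = 5/(3*D) (C(D) = (5/D)/3 = 5/(3*D))
l(-11)*C(E) = (-8*(-11)²)*(5/(3*(20/11))) = (-8*121)*((5/3)*(11/20)) = -968*11/12 = -2662/3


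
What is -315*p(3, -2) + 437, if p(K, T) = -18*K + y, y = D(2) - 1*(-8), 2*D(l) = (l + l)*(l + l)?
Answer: 12407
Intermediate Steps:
D(l) = 2*l² (D(l) = ((l + l)*(l + l))/2 = ((2*l)*(2*l))/2 = (4*l²)/2 = 2*l²)
y = 16 (y = 2*2² - 1*(-8) = 2*4 + 8 = 8 + 8 = 16)
p(K, T) = 16 - 18*K (p(K, T) = -18*K + 16 = 16 - 18*K)
-315*p(3, -2) + 437 = -315*(16 - 18*3) + 437 = -315*(16 - 54) + 437 = -315*(-38) + 437 = 11970 + 437 = 12407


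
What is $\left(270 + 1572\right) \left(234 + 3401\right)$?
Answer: $6695670$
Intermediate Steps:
$\left(270 + 1572\right) \left(234 + 3401\right) = 1842 \cdot 3635 = 6695670$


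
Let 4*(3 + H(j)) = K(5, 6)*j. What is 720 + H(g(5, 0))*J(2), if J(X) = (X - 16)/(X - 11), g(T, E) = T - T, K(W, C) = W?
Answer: 2146/3 ≈ 715.33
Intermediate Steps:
g(T, E) = 0
H(j) = -3 + 5*j/4 (H(j) = -3 + (5*j)/4 = -3 + 5*j/4)
J(X) = (-16 + X)/(-11 + X)
720 + H(g(5, 0))*J(2) = 720 + (-3 + (5/4)*0)*((-16 + 2)/(-11 + 2)) = 720 + (-3 + 0)*(-14/(-9)) = 720 - (-1)*(-14)/3 = 720 - 3*14/9 = 720 - 14/3 = 2146/3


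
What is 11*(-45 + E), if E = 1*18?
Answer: -297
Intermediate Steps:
E = 18
11*(-45 + E) = 11*(-45 + 18) = 11*(-27) = -297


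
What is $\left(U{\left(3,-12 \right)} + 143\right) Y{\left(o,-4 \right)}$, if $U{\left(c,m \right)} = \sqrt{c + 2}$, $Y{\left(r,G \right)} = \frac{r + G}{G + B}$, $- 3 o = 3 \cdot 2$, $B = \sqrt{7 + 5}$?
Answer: $858 + 3 \sqrt{15} + 6 \sqrt{5} + 429 \sqrt{3} \approx 1626.1$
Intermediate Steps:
$B = 2 \sqrt{3}$ ($B = \sqrt{12} = 2 \sqrt{3} \approx 3.4641$)
$o = -2$ ($o = - \frac{3 \cdot 2}{3} = \left(- \frac{1}{3}\right) 6 = -2$)
$Y{\left(r,G \right)} = \frac{G + r}{G + 2 \sqrt{3}}$ ($Y{\left(r,G \right)} = \frac{r + G}{G + 2 \sqrt{3}} = \frac{G + r}{G + 2 \sqrt{3}}$)
$U{\left(c,m \right)} = \sqrt{2 + c}$
$\left(U{\left(3,-12 \right)} + 143\right) Y{\left(o,-4 \right)} = \left(\sqrt{2 + 3} + 143\right) \frac{-4 - 2}{-4 + 2 \sqrt{3}} = \left(\sqrt{5} + 143\right) \frac{1}{-4 + 2 \sqrt{3}} \left(-6\right) = \left(143 + \sqrt{5}\right) \left(- \frac{6}{-4 + 2 \sqrt{3}}\right) = - \frac{6 \left(143 + \sqrt{5}\right)}{-4 + 2 \sqrt{3}}$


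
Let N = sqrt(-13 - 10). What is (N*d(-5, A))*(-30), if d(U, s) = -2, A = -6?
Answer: 60*I*sqrt(23) ≈ 287.75*I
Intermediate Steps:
N = I*sqrt(23) (N = sqrt(-23) = I*sqrt(23) ≈ 4.7958*I)
(N*d(-5, A))*(-30) = ((I*sqrt(23))*(-2))*(-30) = -2*I*sqrt(23)*(-30) = 60*I*sqrt(23)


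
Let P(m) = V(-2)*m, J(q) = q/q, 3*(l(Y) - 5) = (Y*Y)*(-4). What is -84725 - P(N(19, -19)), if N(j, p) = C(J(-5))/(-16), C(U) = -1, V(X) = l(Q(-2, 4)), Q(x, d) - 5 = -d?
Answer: -4066811/48 ≈ -84725.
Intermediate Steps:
Q(x, d) = 5 - d
l(Y) = 5 - 4*Y²/3 (l(Y) = 5 + ((Y*Y)*(-4))/3 = 5 + (Y²*(-4))/3 = 5 + (-4*Y²)/3 = 5 - 4*Y²/3)
J(q) = 1
V(X) = 11/3 (V(X) = 5 - 4*(5 - 1*4)²/3 = 5 - 4*(5 - 4)²/3 = 5 - 4/3*1² = 5 - 4/3*1 = 5 - 4/3 = 11/3)
N(j, p) = 1/16 (N(j, p) = -1/(-16) = -1*(-1/16) = 1/16)
P(m) = 11*m/3
-84725 - P(N(19, -19)) = -84725 - 11/(3*16) = -84725 - 1*11/48 = -84725 - 11/48 = -4066811/48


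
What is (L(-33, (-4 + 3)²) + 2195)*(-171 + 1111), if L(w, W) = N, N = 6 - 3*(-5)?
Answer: 2083040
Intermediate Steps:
N = 21 (N = 6 + 15 = 21)
L(w, W) = 21
(L(-33, (-4 + 3)²) + 2195)*(-171 + 1111) = (21 + 2195)*(-171 + 1111) = 2216*940 = 2083040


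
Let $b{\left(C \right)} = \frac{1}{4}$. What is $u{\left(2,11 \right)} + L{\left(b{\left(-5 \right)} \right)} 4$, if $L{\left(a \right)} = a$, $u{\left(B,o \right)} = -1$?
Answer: $0$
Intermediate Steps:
$b{\left(C \right)} = \frac{1}{4}$
$u{\left(2,11 \right)} + L{\left(b{\left(-5 \right)} \right)} 4 = -1 + \frac{1}{4} \cdot 4 = -1 + 1 = 0$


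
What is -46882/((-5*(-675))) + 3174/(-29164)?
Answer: -29956063/2139750 ≈ -14.000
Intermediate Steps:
-46882/((-5*(-675))) + 3174/(-29164) = -46882/3375 + 3174*(-1/29164) = -46882*1/3375 - 69/634 = -46882/3375 - 69/634 = -29956063/2139750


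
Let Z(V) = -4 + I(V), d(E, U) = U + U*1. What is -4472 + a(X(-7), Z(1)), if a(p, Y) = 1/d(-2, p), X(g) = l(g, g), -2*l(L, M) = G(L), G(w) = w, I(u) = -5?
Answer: -31303/7 ≈ -4471.9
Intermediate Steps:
l(L, M) = -L/2
d(E, U) = 2*U (d(E, U) = U + U = 2*U)
X(g) = -g/2
Z(V) = -9 (Z(V) = -4 - 5 = -9)
a(p, Y) = 1/(2*p)
-4472 + a(X(-7), Z(1)) = -4472 + 1/(2*((-1/2*(-7)))) = -4472 + 1/(2*(7/2)) = -4472 + (1/2)*(2/7) = -4472 + 1/7 = -31303/7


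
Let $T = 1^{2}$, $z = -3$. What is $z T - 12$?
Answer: $-15$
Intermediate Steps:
$T = 1$
$z T - 12 = \left(-3\right) 1 - 12 = -3 - 12 = -15$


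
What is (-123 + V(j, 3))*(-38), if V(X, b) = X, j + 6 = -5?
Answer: 5092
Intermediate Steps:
j = -11 (j = -6 - 5 = -11)
(-123 + V(j, 3))*(-38) = (-123 - 11)*(-38) = -134*(-38) = 5092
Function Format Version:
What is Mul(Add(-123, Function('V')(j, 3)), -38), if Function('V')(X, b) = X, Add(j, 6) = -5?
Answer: 5092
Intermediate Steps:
j = -11 (j = Add(-6, -5) = -11)
Mul(Add(-123, Function('V')(j, 3)), -38) = Mul(Add(-123, -11), -38) = Mul(-134, -38) = 5092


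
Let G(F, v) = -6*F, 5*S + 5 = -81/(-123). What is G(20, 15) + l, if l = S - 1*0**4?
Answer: -24778/205 ≈ -120.87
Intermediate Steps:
S = -178/205 (S = -1 + (-81/(-123))/5 = -1 + (-81*(-1/123))/5 = -1 + (1/5)*(27/41) = -1 + 27/205 = -178/205 ≈ -0.86829)
l = -178/205 (l = -178/205 - 1*0**4 = -178/205 - 1*0 = -178/205 + 0 = -178/205 ≈ -0.86829)
G(20, 15) + l = -6*20 - 178/205 = -120 - 178/205 = -24778/205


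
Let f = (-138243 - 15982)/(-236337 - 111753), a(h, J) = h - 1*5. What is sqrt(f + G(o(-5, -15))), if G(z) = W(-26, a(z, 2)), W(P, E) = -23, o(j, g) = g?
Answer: I*sqrt(109325949042)/69618 ≈ 4.7494*I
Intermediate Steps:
a(h, J) = -5 + h (a(h, J) = h - 5 = -5 + h)
G(z) = -23
f = 30845/69618 (f = -154225/(-348090) = -154225*(-1/348090) = 30845/69618 ≈ 0.44306)
sqrt(f + G(o(-5, -15))) = sqrt(30845/69618 - 23) = sqrt(-1570369/69618) = I*sqrt(109325949042)/69618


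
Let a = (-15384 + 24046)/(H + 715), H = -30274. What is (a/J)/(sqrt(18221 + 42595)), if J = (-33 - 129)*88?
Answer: 4331*sqrt(3801)/3203430376608 ≈ 8.3353e-8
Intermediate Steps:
J = -14256 (J = -162*88 = -14256)
a = -8662/29559 (a = (-15384 + 24046)/(-30274 + 715) = 8662/(-29559) = 8662*(-1/29559) = -8662/29559 ≈ -0.29304)
(a/J)/(sqrt(18221 + 42595)) = (-8662/29559/(-14256))/(sqrt(18221 + 42595)) = (-8662/29559*(-1/14256))/(sqrt(60816)) = 4331/(210696552*((4*sqrt(3801)))) = 4331*(sqrt(3801)/15204)/210696552 = 4331*sqrt(3801)/3203430376608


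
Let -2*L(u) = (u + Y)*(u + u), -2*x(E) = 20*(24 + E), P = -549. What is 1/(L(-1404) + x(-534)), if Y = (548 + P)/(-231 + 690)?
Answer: -17/33424024 ≈ -5.0862e-7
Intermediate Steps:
Y = -1/459 (Y = (548 - 549)/(-231 + 690) = -1/459 ≈ -0.0021787)
x(E) = -240 - 10*E (x(E) = -10*(24 + E) = -(480 + 20*E)/2 = -240 - 10*E)
L(u) = -u*(-1/459 + u) (L(u) = -(u - 1/459)*(u + u)/2 = -(-1/459 + u)*2*u/2 = -u*(-1/459 + u))
1/(L(-1404) + x(-534)) = 1/(-1404*(1/459 - 1*(-1404)) + (-240 - 10*(-534))) = 1/(-1404*(1/459 + 1404) + (-240 + 5340)) = 1/(-1404*644437/459 + 5100) = 1/(-33510724/17 + 5100) = 1/(-33424024/17) = -17/33424024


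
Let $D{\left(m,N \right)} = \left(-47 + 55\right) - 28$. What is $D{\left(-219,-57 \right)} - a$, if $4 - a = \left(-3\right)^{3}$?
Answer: $-51$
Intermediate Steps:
$D{\left(m,N \right)} = -20$ ($D{\left(m,N \right)} = 8 - 28 = -20$)
$a = 31$ ($a = 4 - \left(-3\right)^{3} = 4 - -27 = 4 + 27 = 31$)
$D{\left(-219,-57 \right)} - a = -20 - 31 = -51$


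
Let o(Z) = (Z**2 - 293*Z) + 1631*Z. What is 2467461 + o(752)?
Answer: 4039141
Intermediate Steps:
o(Z) = Z**2 + 1338*Z
2467461 + o(752) = 2467461 + 752*(1338 + 752) = 2467461 + 752*2090 = 2467461 + 1571680 = 4039141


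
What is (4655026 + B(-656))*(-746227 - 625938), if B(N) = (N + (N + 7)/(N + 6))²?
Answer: -589485486695041433/84500 ≈ -6.9762e+12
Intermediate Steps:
B(N) = (N + (7 + N)/(6 + N))²
(4655026 + B(-656))*(-746227 - 625938) = (4655026 + (7 + (-656)² + 7*(-656))²/(6 - 656)²)*(-746227 - 625938) = (4655026 + (7 + 430336 - 4592)²/(-650)²)*(-1372165) = (4655026 + (1/422500)*425751²)*(-1372165) = (4655026 + (1/422500)*181263914001)*(-1372165) = (4655026 + 181263914001/422500)*(-1372165) = (2148012399001/422500)*(-1372165) = -589485486695041433/84500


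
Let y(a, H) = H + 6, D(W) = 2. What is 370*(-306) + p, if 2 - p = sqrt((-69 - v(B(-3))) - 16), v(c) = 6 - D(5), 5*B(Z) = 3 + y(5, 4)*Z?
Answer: -113218 - I*sqrt(89) ≈ -1.1322e+5 - 9.434*I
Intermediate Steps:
y(a, H) = 6 + H
B(Z) = 3/5 + 2*Z (B(Z) = (3 + (6 + 4)*Z)/5 = (3 + 10*Z)/5 = 3/5 + 2*Z)
v(c) = 4 (v(c) = 6 - 1*2 = 6 - 2 = 4)
p = 2 - I*sqrt(89) (p = 2 - sqrt((-69 - 1*4) - 16) = 2 - sqrt((-69 - 4) - 16) = 2 - sqrt(-73 - 16) = 2 - sqrt(-89) = 2 - I*sqrt(89) ≈ 2.0 - 9.434*I)
370*(-306) + p = 370*(-306) + (2 - I*sqrt(89)) = -113220 + (2 - I*sqrt(89)) = -113218 - I*sqrt(89)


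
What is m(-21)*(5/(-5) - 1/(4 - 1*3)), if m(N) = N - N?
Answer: 0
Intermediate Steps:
m(N) = 0
m(-21)*(5/(-5) - 1/(4 - 1*3)) = 0*(5/(-5) - 1/(4 - 1*3)) = 0*(5*(-⅕) - 1/(4 - 3)) = 0*(-1 - 1/1) = 0*(-1 - 1*1) = 0*(-1 - 1) = 0*(-2) = 0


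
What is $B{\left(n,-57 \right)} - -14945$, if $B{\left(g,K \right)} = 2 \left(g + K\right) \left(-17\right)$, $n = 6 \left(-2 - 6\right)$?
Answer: $18515$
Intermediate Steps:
$n = -48$ ($n = 6 \left(-8\right) = -48$)
$B{\left(g,K \right)} = - 34 K - 34 g$ ($B{\left(g,K \right)} = 2 \left(K + g\right) \left(-17\right) = \left(2 K + 2 g\right) \left(-17\right) = - 34 K - 34 g$)
$B{\left(n,-57 \right)} - -14945 = \left(\left(-34\right) \left(-57\right) - -1632\right) - -14945 = \left(1938 + 1632\right) + 14945 = 3570 + 14945 = 18515$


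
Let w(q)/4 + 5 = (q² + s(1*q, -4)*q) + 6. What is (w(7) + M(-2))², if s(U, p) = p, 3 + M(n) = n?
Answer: 6889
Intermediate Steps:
M(n) = -3 + n
w(q) = 4 - 16*q + 4*q² (w(q) = -20 + 4*((q² - 4*q) + 6) = -20 + 4*(6 + q² - 4*q) = -20 + (24 - 16*q + 4*q²) = 4 - 16*q + 4*q²)
(w(7) + M(-2))² = ((4 - 16*7 + 4*7²) + (-3 - 2))² = ((4 - 112 + 4*49) - 5)² = ((4 - 112 + 196) - 5)² = (88 - 5)² = 83² = 6889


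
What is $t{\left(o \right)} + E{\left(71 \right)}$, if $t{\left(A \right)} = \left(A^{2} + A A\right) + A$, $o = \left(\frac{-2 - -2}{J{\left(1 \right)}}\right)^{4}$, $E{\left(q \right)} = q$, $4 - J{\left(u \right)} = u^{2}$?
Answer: $71$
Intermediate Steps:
$J{\left(u \right)} = 4 - u^{2}$
$o = 0$ ($o = \left(\frac{-2 - -2}{4 - 1^{2}}\right)^{4} = \left(\frac{-2 + 2}{4 - 1}\right)^{4} = \left(\frac{0}{4 - 1}\right)^{4} = \left(\frac{0}{3}\right)^{4} = \left(0 \cdot \frac{1}{3}\right)^{4} = 0^{4} = 0$)
$t{\left(A \right)} = A + 2 A^{2}$ ($t{\left(A \right)} = \left(A^{2} + A^{2}\right) + A = 2 A^{2} + A = A + 2 A^{2}$)
$t{\left(o \right)} + E{\left(71 \right)} = 0 \left(1 + 2 \cdot 0\right) + 71 = 0 \left(1 + 0\right) + 71 = 0 \cdot 1 + 71 = 0 + 71 = 71$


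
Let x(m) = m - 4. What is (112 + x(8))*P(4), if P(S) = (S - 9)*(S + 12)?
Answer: -9280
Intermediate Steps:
P(S) = (-9 + S)*(12 + S)
x(m) = -4 + m
(112 + x(8))*P(4) = (112 + (-4 + 8))*(-108 + 4² + 3*4) = (112 + 4)*(-108 + 16 + 12) = 116*(-80) = -9280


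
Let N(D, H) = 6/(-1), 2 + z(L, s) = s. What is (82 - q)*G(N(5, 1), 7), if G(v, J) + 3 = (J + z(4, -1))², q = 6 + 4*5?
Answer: 728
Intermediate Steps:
z(L, s) = -2 + s
N(D, H) = -6 (N(D, H) = 6*(-1) = -6)
q = 26 (q = 6 + 20 = 26)
G(v, J) = -3 + (-3 + J)² (G(v, J) = -3 + (J + (-2 - 1))² = -3 + (J - 3)² = -3 + (-3 + J)²)
(82 - q)*G(N(5, 1), 7) = (82 - 1*26)*(-3 + (-3 + 7)²) = (82 - 26)*(-3 + 4²) = 56*(-3 + 16) = 56*13 = 728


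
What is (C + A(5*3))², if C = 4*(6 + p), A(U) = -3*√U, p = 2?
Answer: 1159 - 192*√15 ≈ 415.39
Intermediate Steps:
C = 32 (C = 4*(6 + 2) = 4*8 = 32)
(C + A(5*3))² = (32 - 3*√15)²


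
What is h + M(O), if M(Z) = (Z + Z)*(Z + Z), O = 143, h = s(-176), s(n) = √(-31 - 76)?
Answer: 81796 + I*√107 ≈ 81796.0 + 10.344*I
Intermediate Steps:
s(n) = I*√107 (s(n) = √(-107) = I*√107)
h = I*√107 ≈ 10.344*I
M(Z) = 4*Z² (M(Z) = (2*Z)*(2*Z) = 4*Z²)
h + M(O) = I*√107 + 4*143² = I*√107 + 4*20449 = I*√107 + 81796 = 81796 + I*√107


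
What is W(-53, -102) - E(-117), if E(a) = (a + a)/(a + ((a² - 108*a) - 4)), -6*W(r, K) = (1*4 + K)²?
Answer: -62915453/39306 ≈ -1600.7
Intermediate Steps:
W(r, K) = -(4 + K)²/6 (W(r, K) = -(1*4 + K)²/6 = -(4 + K)²/6)
E(a) = 2*a/(-4 + a² - 107*a) (E(a) = (2*a)/(a + (-4 + a² - 108*a)) = (2*a)/(-4 + a² - 107*a) = 2*a/(-4 + a² - 107*a))
W(-53, -102) - E(-117) = -(4 - 102)²/6 - 2*(-117)/(-4 + (-117)² - 107*(-117)) = -⅙*(-98)² - 2*(-117)/(-4 + 13689 + 12519) = -⅙*9604 - 2*(-117)/26204 = -4802/3 - 2*(-117)/26204 = -4802/3 - 1*(-117/13102) = -4802/3 + 117/13102 = -62915453/39306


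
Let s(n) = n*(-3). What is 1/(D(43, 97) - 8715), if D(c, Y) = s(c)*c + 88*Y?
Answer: -1/5726 ≈ -0.00017464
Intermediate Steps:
s(n) = -3*n
D(c, Y) = -3*c² + 88*Y (D(c, Y) = (-3*c)*c + 88*Y = -3*c² + 88*Y)
1/(D(43, 97) - 8715) = 1/((-3*43² + 88*97) - 8715) = 1/((-3*1849 + 8536) - 8715) = 1/((-5547 + 8536) - 8715) = 1/(2989 - 8715) = 1/(-5726) = -1/5726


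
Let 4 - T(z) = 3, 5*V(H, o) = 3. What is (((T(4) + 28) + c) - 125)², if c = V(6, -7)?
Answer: 227529/25 ≈ 9101.2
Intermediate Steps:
V(H, o) = ⅗ (V(H, o) = (⅕)*3 = ⅗)
c = ⅗ ≈ 0.60000
T(z) = 1 (T(z) = 4 - 1*3 = 4 - 3 = 1)
(((T(4) + 28) + c) - 125)² = (((1 + 28) + ⅗) - 125)² = ((29 + ⅗) - 125)² = (148/5 - 125)² = (-477/5)² = 227529/25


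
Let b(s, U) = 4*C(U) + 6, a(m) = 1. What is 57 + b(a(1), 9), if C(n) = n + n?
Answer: 135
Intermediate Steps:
C(n) = 2*n
b(s, U) = 6 + 8*U (b(s, U) = 4*(2*U) + 6 = 8*U + 6 = 6 + 8*U)
57 + b(a(1), 9) = 57 + (6 + 8*9) = 57 + (6 + 72) = 57 + 78 = 135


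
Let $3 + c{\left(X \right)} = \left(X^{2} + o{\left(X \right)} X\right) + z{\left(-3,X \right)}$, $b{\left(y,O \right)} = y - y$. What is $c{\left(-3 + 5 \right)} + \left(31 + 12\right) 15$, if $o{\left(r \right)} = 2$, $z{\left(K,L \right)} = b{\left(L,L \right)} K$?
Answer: $650$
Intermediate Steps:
$b{\left(y,O \right)} = 0$
$z{\left(K,L \right)} = 0$ ($z{\left(K,L \right)} = 0 K = 0$)
$c{\left(X \right)} = -3 + X^{2} + 2 X$ ($c{\left(X \right)} = -3 + \left(\left(X^{2} + 2 X\right) + 0\right) = -3 + \left(X^{2} + 2 X\right) = -3 + X^{2} + 2 X$)
$c{\left(-3 + 5 \right)} + \left(31 + 12\right) 15 = \left(-3 + \left(-3 + 5\right)^{2} + 2 \left(-3 + 5\right)\right) + \left(31 + 12\right) 15 = \left(-3 + 2^{2} + 2 \cdot 2\right) + 43 \cdot 15 = \left(-3 + 4 + 4\right) + 645 = 5 + 645 = 650$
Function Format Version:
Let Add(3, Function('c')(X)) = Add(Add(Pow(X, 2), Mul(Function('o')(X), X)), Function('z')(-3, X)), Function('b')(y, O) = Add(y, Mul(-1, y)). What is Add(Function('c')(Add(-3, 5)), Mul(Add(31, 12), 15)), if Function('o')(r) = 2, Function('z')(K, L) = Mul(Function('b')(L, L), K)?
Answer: 650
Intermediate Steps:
Function('b')(y, O) = 0
Function('z')(K, L) = 0 (Function('z')(K, L) = Mul(0, K) = 0)
Function('c')(X) = Add(-3, Pow(X, 2), Mul(2, X)) (Function('c')(X) = Add(-3, Add(Add(Pow(X, 2), Mul(2, X)), 0)) = Add(-3, Add(Pow(X, 2), Mul(2, X))) = Add(-3, Pow(X, 2), Mul(2, X)))
Add(Function('c')(Add(-3, 5)), Mul(Add(31, 12), 15)) = Add(Add(-3, Pow(Add(-3, 5), 2), Mul(2, Add(-3, 5))), Mul(Add(31, 12), 15)) = Add(Add(-3, Pow(2, 2), Mul(2, 2)), Mul(43, 15)) = Add(Add(-3, 4, 4), 645) = Add(5, 645) = 650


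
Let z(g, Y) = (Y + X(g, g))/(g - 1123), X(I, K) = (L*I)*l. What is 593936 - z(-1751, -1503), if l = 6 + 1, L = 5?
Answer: 853454638/1437 ≈ 5.9391e+5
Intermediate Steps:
l = 7
X(I, K) = 35*I (X(I, K) = (5*I)*7 = 35*I)
z(g, Y) = (Y + 35*g)/(-1123 + g) (z(g, Y) = (Y + 35*g)/(g - 1123) = (Y + 35*g)/(-1123 + g))
593936 - z(-1751, -1503) = 593936 - (-1503 + 35*(-1751))/(-1123 - 1751) = 593936 - (-1503 - 61285)/(-2874) = 593936 - (-1)*(-62788)/2874 = 593936 - 1*31394/1437 = 593936 - 31394/1437 = 853454638/1437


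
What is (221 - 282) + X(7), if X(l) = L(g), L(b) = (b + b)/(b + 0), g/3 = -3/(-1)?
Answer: -59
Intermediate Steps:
g = 9 (g = 3*(-3/(-1)) = 3*(-3*(-1)) = 3*3 = 9)
L(b) = 2 (L(b) = (2*b)/b = 2)
X(l) = 2
(221 - 282) + X(7) = (221 - 282) + 2 = -61 + 2 = -59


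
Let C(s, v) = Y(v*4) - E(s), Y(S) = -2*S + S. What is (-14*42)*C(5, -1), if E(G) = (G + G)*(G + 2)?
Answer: 38808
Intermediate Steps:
Y(S) = -S
E(G) = 2*G*(2 + G) (E(G) = (2*G)*(2 + G) = 2*G*(2 + G))
C(s, v) = -4*v - 2*s*(2 + s) (C(s, v) = -v*4 - 2*s*(2 + s) = -4*v - 2*s*(2 + s))
(-14*42)*C(5, -1) = (-14*42)*(-4*(-1) - 2*5*(2 + 5)) = -588*(4 - 2*5*7) = -588*(4 - 70) = -588*(-66) = 38808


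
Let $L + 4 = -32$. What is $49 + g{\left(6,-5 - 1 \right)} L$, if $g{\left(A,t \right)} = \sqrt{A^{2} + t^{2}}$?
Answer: $49 - 216 \sqrt{2} \approx -256.47$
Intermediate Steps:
$L = -36$ ($L = -4 - 32 = -36$)
$49 + g{\left(6,-5 - 1 \right)} L = 49 + \sqrt{6^{2} + \left(-5 - 1\right)^{2}} \left(-36\right) = 49 + \sqrt{36 + \left(-6\right)^{2}} \left(-36\right) = 49 + \sqrt{36 + 36} \left(-36\right) = 49 + \sqrt{72} \left(-36\right) = 49 + 6 \sqrt{2} \left(-36\right) = 49 - 216 \sqrt{2}$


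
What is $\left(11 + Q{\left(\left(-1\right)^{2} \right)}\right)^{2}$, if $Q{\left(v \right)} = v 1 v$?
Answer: $144$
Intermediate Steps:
$Q{\left(v \right)} = v^{2}$ ($Q{\left(v \right)} = v v = v^{2}$)
$\left(11 + Q{\left(\left(-1\right)^{2} \right)}\right)^{2} = \left(11 + \left(\left(-1\right)^{2}\right)^{2}\right)^{2} = \left(11 + 1^{2}\right)^{2} = \left(11 + 1\right)^{2} = 12^{2} = 144$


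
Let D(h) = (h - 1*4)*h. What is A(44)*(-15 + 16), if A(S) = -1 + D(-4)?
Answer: 31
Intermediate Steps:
D(h) = h*(-4 + h) (D(h) = (h - 4)*h = (-4 + h)*h = h*(-4 + h))
A(S) = 31 (A(S) = -1 - 4*(-4 - 4) = -1 - 4*(-8) = -1 + 32 = 31)
A(44)*(-15 + 16) = 31*(-15 + 16) = 31*1 = 31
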